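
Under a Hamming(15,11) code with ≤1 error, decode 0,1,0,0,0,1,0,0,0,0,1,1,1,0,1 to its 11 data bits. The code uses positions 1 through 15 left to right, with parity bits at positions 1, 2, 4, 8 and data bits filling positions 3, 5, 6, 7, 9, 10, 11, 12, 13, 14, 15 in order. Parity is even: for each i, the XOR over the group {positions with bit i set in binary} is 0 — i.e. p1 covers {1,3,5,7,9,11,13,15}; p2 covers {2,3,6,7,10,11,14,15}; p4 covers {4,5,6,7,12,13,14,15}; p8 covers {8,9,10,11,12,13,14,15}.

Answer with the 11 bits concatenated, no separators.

00100011101

s1 (pos 1,3,5,7,9,11,13,15): 0⊕0⊕0⊕0⊕0⊕1⊕1⊕1 = 1
s2 (pos 2,3,6,7,10,11,14,15): 1⊕0⊕1⊕0⊕0⊕1⊕0⊕1 = 0
s4 (pos 4,5,6,7,12,13,14,15): 0⊕0⊕1⊕0⊕1⊕1⊕0⊕1 = 0
s8 (pos 8,9,10,11,12,13,14,15): 0⊕0⊕0⊕1⊕1⊕1⊕0⊕1 = 0
Syndrome s8…s1 = 0001 → error at position 1.
Flip position 1: 010001000011101 → 110001000011101
Read data bits from positions 3,5,6,7,9,10,11,12,13,14,15: 00100011101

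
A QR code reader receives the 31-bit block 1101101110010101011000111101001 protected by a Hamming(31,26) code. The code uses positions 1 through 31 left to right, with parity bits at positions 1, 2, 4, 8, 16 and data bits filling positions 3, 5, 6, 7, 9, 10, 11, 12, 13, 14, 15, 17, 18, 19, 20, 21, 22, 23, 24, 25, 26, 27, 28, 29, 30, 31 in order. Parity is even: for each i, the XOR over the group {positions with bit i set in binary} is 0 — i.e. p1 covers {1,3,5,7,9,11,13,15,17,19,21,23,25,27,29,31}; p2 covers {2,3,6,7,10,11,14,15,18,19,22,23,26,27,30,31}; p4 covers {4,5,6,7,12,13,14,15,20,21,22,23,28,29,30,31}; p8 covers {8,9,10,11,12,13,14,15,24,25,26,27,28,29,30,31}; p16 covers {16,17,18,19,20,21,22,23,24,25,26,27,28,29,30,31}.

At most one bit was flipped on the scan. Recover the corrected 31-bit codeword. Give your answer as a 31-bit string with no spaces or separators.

s1 (pos 1,3,5,7,9,11,13,15,17,19,21,23,25,27,29,31): 1⊕0⊕1⊕1⊕1⊕0⊕0⊕0⊕0⊕1⊕0⊕1⊕1⊕0⊕0⊕1 = 0
s2 (pos 2,3,6,7,10,11,14,15,18,19,22,23,26,27,30,31): 1⊕0⊕0⊕1⊕0⊕0⊕1⊕0⊕1⊕1⊕0⊕1⊕1⊕0⊕0⊕1 = 0
s4 (pos 4,5,6,7,12,13,14,15,20,21,22,23,28,29,30,31): 1⊕1⊕0⊕1⊕1⊕0⊕1⊕0⊕0⊕0⊕0⊕1⊕1⊕0⊕0⊕1 = 0
s8 (pos 8,9,10,11,12,13,14,15,24,25,26,27,28,29,30,31): 1⊕1⊕0⊕0⊕1⊕0⊕1⊕0⊕1⊕1⊕1⊕0⊕1⊕0⊕0⊕1 = 1
s16 (pos 16,17,18,19,20,21,22,23,24,25,26,27,28,29,30,31): 1⊕0⊕1⊕1⊕0⊕0⊕0⊕1⊕1⊕1⊕1⊕0⊕1⊕0⊕0⊕1 = 1
Syndrome s16…s1 = 11000 → error at position 24.
Flip position 24: 1101101110010101011000111101001 → 1101101110010101011000101101001

1101101110010101011000101101001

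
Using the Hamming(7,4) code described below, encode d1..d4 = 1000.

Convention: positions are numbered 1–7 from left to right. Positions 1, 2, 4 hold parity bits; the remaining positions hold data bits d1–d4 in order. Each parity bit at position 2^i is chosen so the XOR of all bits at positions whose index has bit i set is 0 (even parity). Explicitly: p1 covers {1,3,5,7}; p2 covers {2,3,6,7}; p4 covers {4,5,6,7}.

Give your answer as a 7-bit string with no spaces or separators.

1110000

Place data at non-parity positions: p1 p2 1 p4 0 0 0
p1 (pos 1,3,5,7): XOR of data positions = 1⊕0⊕0 = 1
p2 (pos 2,3,6,7): XOR of data positions = 1⊕0⊕0 = 1
p4 (pos 4,5,6,7): XOR of data positions = 0⊕0⊕0 = 0
Codeword: 1110000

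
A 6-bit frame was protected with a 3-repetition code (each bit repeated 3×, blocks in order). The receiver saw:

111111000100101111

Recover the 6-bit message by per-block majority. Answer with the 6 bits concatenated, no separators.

110011

Block 1 (111): 3 ones → 1
Block 2 (111): 3 ones → 1
Block 3 (000): 0 ones → 0
Block 4 (100): 1 one → 0
Block 5 (101): 2 ones → 1
Block 6 (111): 3 ones → 1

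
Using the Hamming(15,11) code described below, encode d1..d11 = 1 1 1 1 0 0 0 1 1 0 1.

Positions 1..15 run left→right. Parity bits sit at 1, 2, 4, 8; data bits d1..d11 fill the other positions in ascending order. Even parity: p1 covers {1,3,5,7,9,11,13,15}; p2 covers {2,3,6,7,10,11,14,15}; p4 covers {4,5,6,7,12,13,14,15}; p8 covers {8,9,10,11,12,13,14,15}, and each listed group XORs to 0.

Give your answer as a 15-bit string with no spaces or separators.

Place data at non-parity positions: p1 p2 1 p4 1 1 1 p8 0 0 0 1 1 0 1
p1 (pos 1,3,5,7,9,11,13,15): XOR of data positions = 1⊕1⊕1⊕0⊕0⊕1⊕1 = 1
p2 (pos 2,3,6,7,10,11,14,15): XOR of data positions = 1⊕1⊕1⊕0⊕0⊕0⊕1 = 0
p4 (pos 4,5,6,7,12,13,14,15): XOR of data positions = 1⊕1⊕1⊕1⊕1⊕0⊕1 = 0
p8 (pos 8,9,10,11,12,13,14,15): XOR of data positions = 0⊕0⊕0⊕1⊕1⊕0⊕1 = 1
Codeword: 101011110001101

101011110001101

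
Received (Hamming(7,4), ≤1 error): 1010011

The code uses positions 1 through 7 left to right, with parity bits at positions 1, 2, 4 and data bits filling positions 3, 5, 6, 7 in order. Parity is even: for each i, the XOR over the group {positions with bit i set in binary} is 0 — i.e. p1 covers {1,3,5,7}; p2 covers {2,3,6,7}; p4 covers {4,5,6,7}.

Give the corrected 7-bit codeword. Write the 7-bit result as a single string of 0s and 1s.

s1 (pos 1,3,5,7): 1⊕1⊕0⊕1 = 1
s2 (pos 2,3,6,7): 0⊕1⊕1⊕1 = 1
s4 (pos 4,5,6,7): 0⊕0⊕1⊕1 = 0
Syndrome s4…s1 = 011 → error at position 3.
Flip position 3: 1010011 → 1000011

1000011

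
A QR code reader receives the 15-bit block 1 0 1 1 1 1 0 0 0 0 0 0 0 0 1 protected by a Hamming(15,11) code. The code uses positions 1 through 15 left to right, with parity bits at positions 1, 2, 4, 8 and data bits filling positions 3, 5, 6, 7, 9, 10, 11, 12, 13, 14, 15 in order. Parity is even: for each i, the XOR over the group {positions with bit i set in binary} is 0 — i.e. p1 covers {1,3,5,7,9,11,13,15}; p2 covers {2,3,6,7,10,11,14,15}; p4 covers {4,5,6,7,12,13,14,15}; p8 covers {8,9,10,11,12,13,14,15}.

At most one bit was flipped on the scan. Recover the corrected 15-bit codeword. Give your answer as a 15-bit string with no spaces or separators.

s1 (pos 1,3,5,7,9,11,13,15): 1⊕1⊕1⊕0⊕0⊕0⊕0⊕1 = 0
s2 (pos 2,3,6,7,10,11,14,15): 0⊕1⊕1⊕0⊕0⊕0⊕0⊕1 = 1
s4 (pos 4,5,6,7,12,13,14,15): 1⊕1⊕1⊕0⊕0⊕0⊕0⊕1 = 0
s8 (pos 8,9,10,11,12,13,14,15): 0⊕0⊕0⊕0⊕0⊕0⊕0⊕1 = 1
Syndrome s8…s1 = 1010 → error at position 10.
Flip position 10: 101111000000001 → 101111000100001

101111000100001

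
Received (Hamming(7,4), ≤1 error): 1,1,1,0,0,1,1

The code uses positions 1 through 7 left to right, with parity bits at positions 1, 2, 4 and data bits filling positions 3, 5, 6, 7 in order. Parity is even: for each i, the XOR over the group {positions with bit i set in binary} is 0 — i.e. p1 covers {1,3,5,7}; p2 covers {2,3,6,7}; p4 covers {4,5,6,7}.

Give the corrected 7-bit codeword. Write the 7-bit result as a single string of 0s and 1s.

0110011

s1 (pos 1,3,5,7): 1⊕1⊕0⊕1 = 1
s2 (pos 2,3,6,7): 1⊕1⊕1⊕1 = 0
s4 (pos 4,5,6,7): 0⊕0⊕1⊕1 = 0
Syndrome s4…s1 = 001 → error at position 1.
Flip position 1: 1110011 → 0110011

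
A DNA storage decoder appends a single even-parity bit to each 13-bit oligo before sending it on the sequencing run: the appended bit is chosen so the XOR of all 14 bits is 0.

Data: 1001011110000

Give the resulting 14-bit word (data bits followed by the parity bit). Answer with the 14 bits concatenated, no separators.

XOR of the 13 data bits: 1⊕0⊕0⊕1⊕0⊕1⊕1⊕1⊕1⊕0⊕0⊕0⊕0 = 0
Parity bit = 0 (so all 14 bits XOR to 0).

10010111100000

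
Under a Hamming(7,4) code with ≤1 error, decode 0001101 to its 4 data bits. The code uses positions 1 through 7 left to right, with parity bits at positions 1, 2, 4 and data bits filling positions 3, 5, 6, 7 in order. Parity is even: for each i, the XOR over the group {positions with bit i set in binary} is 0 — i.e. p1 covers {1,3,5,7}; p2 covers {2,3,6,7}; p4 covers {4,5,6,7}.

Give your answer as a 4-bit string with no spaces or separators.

0111

s1 (pos 1,3,5,7): 0⊕0⊕1⊕1 = 0
s2 (pos 2,3,6,7): 0⊕0⊕0⊕1 = 1
s4 (pos 4,5,6,7): 1⊕1⊕0⊕1 = 1
Syndrome s4…s1 = 110 → error at position 6.
Flip position 6: 0001101 → 0001111
Read data bits from positions 3,5,6,7: 0111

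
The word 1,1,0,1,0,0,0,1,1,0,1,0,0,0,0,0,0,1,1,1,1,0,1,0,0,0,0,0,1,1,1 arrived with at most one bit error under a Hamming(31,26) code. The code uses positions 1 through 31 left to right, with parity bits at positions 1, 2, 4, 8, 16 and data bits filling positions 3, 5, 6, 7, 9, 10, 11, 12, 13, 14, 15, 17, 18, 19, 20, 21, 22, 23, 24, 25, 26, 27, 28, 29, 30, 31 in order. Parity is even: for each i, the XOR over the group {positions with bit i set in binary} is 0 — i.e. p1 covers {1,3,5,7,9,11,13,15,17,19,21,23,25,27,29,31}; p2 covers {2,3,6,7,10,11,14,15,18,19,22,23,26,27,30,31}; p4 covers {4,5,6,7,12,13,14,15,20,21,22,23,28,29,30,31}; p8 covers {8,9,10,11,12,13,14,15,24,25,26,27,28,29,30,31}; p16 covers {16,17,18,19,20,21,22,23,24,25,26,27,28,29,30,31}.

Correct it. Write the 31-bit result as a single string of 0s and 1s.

1101010110100000011110100000111

s1 (pos 1,3,5,7,9,11,13,15,17,19,21,23,25,27,29,31): 1⊕0⊕0⊕0⊕1⊕1⊕0⊕0⊕0⊕1⊕1⊕1⊕0⊕0⊕1⊕1 = 0
s2 (pos 2,3,6,7,10,11,14,15,18,19,22,23,26,27,30,31): 1⊕0⊕0⊕0⊕0⊕1⊕0⊕0⊕1⊕1⊕0⊕1⊕0⊕0⊕1⊕1 = 1
s4 (pos 4,5,6,7,12,13,14,15,20,21,22,23,28,29,30,31): 1⊕0⊕0⊕0⊕0⊕0⊕0⊕0⊕1⊕1⊕0⊕1⊕0⊕1⊕1⊕1 = 1
s8 (pos 8,9,10,11,12,13,14,15,24,25,26,27,28,29,30,31): 1⊕1⊕0⊕1⊕0⊕0⊕0⊕0⊕0⊕0⊕0⊕0⊕0⊕1⊕1⊕1 = 0
s16 (pos 16,17,18,19,20,21,22,23,24,25,26,27,28,29,30,31): 0⊕0⊕1⊕1⊕1⊕1⊕0⊕1⊕0⊕0⊕0⊕0⊕0⊕1⊕1⊕1 = 0
Syndrome s16…s1 = 00110 → error at position 6.
Flip position 6: 1101000110100000011110100000111 → 1101010110100000011110100000111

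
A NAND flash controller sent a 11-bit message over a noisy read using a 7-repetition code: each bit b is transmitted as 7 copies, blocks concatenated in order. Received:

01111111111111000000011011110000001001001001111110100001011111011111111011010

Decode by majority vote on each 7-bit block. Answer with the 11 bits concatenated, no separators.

11010010111

Block 1 (0111111): 6 ones → 1
Block 2 (1111111): 7 ones → 1
Block 3 (0000000): 0 ones → 0
Block 4 (1101111): 6 ones → 1
Block 5 (0000001): 1 one → 0
Block 6 (0010010): 2 ones → 0
Block 7 (0111111): 6 ones → 1
Block 8 (0100001): 2 ones → 0
Block 9 (0111110): 5 ones → 1
Block 10 (1111111): 7 ones → 1
Block 11 (1011010): 4 ones → 1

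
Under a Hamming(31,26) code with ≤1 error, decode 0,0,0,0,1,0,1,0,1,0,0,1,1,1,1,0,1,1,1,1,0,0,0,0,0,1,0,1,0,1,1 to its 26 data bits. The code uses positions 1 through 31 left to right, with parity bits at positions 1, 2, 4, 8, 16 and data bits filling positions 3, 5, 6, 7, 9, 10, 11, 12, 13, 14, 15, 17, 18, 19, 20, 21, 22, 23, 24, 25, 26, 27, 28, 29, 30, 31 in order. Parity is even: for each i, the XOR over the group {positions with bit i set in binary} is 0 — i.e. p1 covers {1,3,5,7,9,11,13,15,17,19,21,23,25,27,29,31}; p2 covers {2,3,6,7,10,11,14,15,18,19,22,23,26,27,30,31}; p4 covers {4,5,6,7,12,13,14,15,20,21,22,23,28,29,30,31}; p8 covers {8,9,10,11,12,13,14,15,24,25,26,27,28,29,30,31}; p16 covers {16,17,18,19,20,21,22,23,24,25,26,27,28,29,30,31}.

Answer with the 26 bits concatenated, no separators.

s1 (pos 1,3,5,7,9,11,13,15,17,19,21,23,25,27,29,31): 0⊕0⊕1⊕1⊕1⊕0⊕1⊕1⊕1⊕1⊕0⊕0⊕0⊕0⊕0⊕1 = 0
s2 (pos 2,3,6,7,10,11,14,15,18,19,22,23,26,27,30,31): 0⊕0⊕0⊕1⊕0⊕0⊕1⊕1⊕1⊕1⊕0⊕0⊕1⊕0⊕1⊕1 = 0
s4 (pos 4,5,6,7,12,13,14,15,20,21,22,23,28,29,30,31): 0⊕1⊕0⊕1⊕1⊕1⊕1⊕1⊕1⊕0⊕0⊕0⊕1⊕0⊕1⊕1 = 0
s8 (pos 8,9,10,11,12,13,14,15,24,25,26,27,28,29,30,31): 0⊕1⊕0⊕0⊕1⊕1⊕1⊕1⊕0⊕0⊕1⊕0⊕1⊕0⊕1⊕1 = 1
s16 (pos 16,17,18,19,20,21,22,23,24,25,26,27,28,29,30,31): 0⊕1⊕1⊕1⊕1⊕0⊕0⊕0⊕0⊕0⊕1⊕0⊕1⊕0⊕1⊕1 = 0
Syndrome s16…s1 = 01000 → error at position 8.
Flip position 8: 0000101010011110111100000101011 → 0000101110011110111100000101011
Read data bits from positions 3,5,6,7,9,10,11,12,13,14,15,17,18,19,20,21,22,23,24,25,26,27,28,29,30,31: 01011001111111100000101011

01011001111111100000101011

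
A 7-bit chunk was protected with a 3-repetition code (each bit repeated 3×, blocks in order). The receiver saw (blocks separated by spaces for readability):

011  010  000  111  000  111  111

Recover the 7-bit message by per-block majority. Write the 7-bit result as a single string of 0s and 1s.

1001011

Block 1 (011): 2 ones → 1
Block 2 (010): 1 one → 0
Block 3 (000): 0 ones → 0
Block 4 (111): 3 ones → 1
Block 5 (000): 0 ones → 0
Block 6 (111): 3 ones → 1
Block 7 (111): 3 ones → 1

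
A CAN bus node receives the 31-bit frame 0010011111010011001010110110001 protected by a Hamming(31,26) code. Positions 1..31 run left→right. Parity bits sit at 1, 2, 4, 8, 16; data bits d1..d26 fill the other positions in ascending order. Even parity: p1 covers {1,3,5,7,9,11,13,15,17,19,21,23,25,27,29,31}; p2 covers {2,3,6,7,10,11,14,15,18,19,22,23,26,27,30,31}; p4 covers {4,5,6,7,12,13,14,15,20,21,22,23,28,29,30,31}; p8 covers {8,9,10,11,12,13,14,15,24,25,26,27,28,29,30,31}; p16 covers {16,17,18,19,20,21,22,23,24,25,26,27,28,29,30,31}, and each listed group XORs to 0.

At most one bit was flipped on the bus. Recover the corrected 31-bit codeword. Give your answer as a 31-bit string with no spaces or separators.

s1 (pos 1,3,5,7,9,11,13,15,17,19,21,23,25,27,29,31): 0⊕1⊕0⊕1⊕1⊕0⊕0⊕1⊕0⊕1⊕1⊕1⊕0⊕1⊕0⊕1 = 1
s2 (pos 2,3,6,7,10,11,14,15,18,19,22,23,26,27,30,31): 0⊕1⊕1⊕1⊕1⊕0⊕0⊕1⊕0⊕1⊕0⊕1⊕1⊕1⊕0⊕1 = 0
s4 (pos 4,5,6,7,12,13,14,15,20,21,22,23,28,29,30,31): 0⊕0⊕1⊕1⊕1⊕0⊕0⊕1⊕0⊕1⊕0⊕1⊕0⊕0⊕0⊕1 = 1
s8 (pos 8,9,10,11,12,13,14,15,24,25,26,27,28,29,30,31): 1⊕1⊕1⊕0⊕1⊕0⊕0⊕1⊕1⊕0⊕1⊕1⊕0⊕0⊕0⊕1 = 1
s16 (pos 16,17,18,19,20,21,22,23,24,25,26,27,28,29,30,31): 1⊕0⊕0⊕1⊕0⊕1⊕0⊕1⊕1⊕0⊕1⊕1⊕0⊕0⊕0⊕1 = 0
Syndrome s16…s1 = 01101 → error at position 13.
Flip position 13: 0010011111010011001010110110001 → 0010011111011011001010110110001

0010011111011011001010110110001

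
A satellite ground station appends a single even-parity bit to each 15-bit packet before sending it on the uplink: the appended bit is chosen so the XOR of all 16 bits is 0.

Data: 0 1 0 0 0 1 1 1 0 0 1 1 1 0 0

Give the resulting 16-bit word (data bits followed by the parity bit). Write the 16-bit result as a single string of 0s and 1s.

XOR of the 15 data bits: 0⊕1⊕0⊕0⊕0⊕1⊕1⊕1⊕0⊕0⊕1⊕1⊕1⊕0⊕0 = 1
Parity bit = 1 (so all 16 bits XOR to 0).

0100011100111001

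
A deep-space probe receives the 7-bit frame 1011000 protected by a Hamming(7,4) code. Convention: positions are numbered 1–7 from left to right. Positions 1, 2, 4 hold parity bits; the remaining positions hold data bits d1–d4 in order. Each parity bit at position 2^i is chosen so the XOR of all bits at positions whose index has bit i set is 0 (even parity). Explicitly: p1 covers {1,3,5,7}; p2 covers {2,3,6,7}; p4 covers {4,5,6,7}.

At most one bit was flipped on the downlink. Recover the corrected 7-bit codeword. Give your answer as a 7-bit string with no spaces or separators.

1011010

s1 (pos 1,3,5,7): 1⊕1⊕0⊕0 = 0
s2 (pos 2,3,6,7): 0⊕1⊕0⊕0 = 1
s4 (pos 4,5,6,7): 1⊕0⊕0⊕0 = 1
Syndrome s4…s1 = 110 → error at position 6.
Flip position 6: 1011000 → 1011010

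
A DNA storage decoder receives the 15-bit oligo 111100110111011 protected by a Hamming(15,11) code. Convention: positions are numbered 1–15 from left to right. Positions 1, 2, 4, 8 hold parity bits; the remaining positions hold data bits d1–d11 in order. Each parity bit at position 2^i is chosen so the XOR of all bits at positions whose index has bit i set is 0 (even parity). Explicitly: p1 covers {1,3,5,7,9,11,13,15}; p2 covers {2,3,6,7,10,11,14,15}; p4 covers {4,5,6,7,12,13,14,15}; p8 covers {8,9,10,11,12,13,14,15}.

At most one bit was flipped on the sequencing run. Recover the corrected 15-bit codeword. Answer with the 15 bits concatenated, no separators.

s1 (pos 1,3,5,7,9,11,13,15): 1⊕1⊕0⊕1⊕0⊕1⊕0⊕1 = 1
s2 (pos 2,3,6,7,10,11,14,15): 1⊕1⊕0⊕1⊕1⊕1⊕1⊕1 = 1
s4 (pos 4,5,6,7,12,13,14,15): 1⊕0⊕0⊕1⊕1⊕0⊕1⊕1 = 1
s8 (pos 8,9,10,11,12,13,14,15): 1⊕0⊕1⊕1⊕1⊕0⊕1⊕1 = 0
Syndrome s8…s1 = 0111 → error at position 7.
Flip position 7: 111100110111011 → 111100010111011

111100010111011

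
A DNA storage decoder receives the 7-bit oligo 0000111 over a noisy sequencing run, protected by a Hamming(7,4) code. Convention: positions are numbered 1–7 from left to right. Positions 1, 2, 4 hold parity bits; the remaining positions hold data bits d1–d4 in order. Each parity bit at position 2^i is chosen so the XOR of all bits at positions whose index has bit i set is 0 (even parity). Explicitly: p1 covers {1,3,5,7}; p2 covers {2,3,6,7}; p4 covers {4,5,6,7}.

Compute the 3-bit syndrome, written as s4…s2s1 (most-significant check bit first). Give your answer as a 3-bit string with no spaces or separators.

s1 (pos 1,3,5,7): 0⊕0⊕1⊕1 = 0
s2 (pos 2,3,6,7): 0⊕0⊕1⊕1 = 0
s4 (pos 4,5,6,7): 0⊕1⊕1⊕1 = 1
Syndrome s4…s1 = 100 → error at position 4.

100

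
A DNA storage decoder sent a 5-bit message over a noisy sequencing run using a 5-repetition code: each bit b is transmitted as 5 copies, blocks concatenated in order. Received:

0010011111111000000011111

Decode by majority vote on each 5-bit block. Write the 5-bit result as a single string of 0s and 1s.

01101

Block 1 (00100): 1 one → 0
Block 2 (11111): 5 ones → 1
Block 3 (11100): 3 ones → 1
Block 4 (00000): 0 ones → 0
Block 5 (11111): 5 ones → 1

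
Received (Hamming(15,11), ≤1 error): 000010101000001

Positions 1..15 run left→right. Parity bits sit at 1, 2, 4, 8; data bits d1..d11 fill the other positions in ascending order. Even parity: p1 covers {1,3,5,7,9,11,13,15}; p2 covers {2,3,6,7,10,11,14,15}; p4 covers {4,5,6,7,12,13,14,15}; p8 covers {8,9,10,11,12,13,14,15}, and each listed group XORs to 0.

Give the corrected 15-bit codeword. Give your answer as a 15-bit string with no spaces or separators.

000110101000001

s1 (pos 1,3,5,7,9,11,13,15): 0⊕0⊕1⊕1⊕1⊕0⊕0⊕1 = 0
s2 (pos 2,3,6,7,10,11,14,15): 0⊕0⊕0⊕1⊕0⊕0⊕0⊕1 = 0
s4 (pos 4,5,6,7,12,13,14,15): 0⊕1⊕0⊕1⊕0⊕0⊕0⊕1 = 1
s8 (pos 8,9,10,11,12,13,14,15): 0⊕1⊕0⊕0⊕0⊕0⊕0⊕1 = 0
Syndrome s8…s1 = 0100 → error at position 4.
Flip position 4: 000010101000001 → 000110101000001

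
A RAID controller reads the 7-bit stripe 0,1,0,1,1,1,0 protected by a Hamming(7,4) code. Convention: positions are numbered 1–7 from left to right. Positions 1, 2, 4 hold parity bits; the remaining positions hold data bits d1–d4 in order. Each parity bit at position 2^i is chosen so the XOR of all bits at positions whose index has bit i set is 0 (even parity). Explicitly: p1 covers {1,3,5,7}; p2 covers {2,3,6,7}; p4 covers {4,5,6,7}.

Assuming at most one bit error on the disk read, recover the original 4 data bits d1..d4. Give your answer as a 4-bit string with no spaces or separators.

s1 (pos 1,3,5,7): 0⊕0⊕1⊕0 = 1
s2 (pos 2,3,6,7): 1⊕0⊕1⊕0 = 0
s4 (pos 4,5,6,7): 1⊕1⊕1⊕0 = 1
Syndrome s4…s1 = 101 → error at position 5.
Flip position 5: 0101110 → 0101010
Read data bits from positions 3,5,6,7: 0010

0010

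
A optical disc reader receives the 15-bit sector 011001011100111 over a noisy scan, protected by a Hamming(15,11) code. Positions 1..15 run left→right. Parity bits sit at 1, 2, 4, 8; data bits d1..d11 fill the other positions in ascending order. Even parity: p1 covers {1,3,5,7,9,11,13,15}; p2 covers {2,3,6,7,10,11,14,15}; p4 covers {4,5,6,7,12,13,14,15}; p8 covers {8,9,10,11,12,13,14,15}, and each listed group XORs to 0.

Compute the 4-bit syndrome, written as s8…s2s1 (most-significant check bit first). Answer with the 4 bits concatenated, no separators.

s1 (pos 1,3,5,7,9,11,13,15): 0⊕1⊕0⊕0⊕1⊕0⊕1⊕1 = 0
s2 (pos 2,3,6,7,10,11,14,15): 1⊕1⊕1⊕0⊕1⊕0⊕1⊕1 = 0
s4 (pos 4,5,6,7,12,13,14,15): 0⊕0⊕1⊕0⊕0⊕1⊕1⊕1 = 0
s8 (pos 8,9,10,11,12,13,14,15): 1⊕1⊕1⊕0⊕0⊕1⊕1⊕1 = 0
Syndrome s8…s1 = 0000 → no error.

0000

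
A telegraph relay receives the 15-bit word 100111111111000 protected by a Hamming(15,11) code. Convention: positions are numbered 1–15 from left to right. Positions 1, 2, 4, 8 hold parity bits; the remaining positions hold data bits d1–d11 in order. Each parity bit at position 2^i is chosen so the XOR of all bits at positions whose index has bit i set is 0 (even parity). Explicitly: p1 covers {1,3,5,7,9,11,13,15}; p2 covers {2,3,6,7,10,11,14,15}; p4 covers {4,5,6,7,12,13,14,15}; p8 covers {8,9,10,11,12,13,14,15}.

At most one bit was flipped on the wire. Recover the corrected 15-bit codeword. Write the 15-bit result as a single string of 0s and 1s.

s1 (pos 1,3,5,7,9,11,13,15): 1⊕0⊕1⊕1⊕1⊕1⊕0⊕0 = 1
s2 (pos 2,3,6,7,10,11,14,15): 0⊕0⊕1⊕1⊕1⊕1⊕0⊕0 = 0
s4 (pos 4,5,6,7,12,13,14,15): 1⊕1⊕1⊕1⊕1⊕0⊕0⊕0 = 1
s8 (pos 8,9,10,11,12,13,14,15): 1⊕1⊕1⊕1⊕1⊕0⊕0⊕0 = 1
Syndrome s8…s1 = 1101 → error at position 13.
Flip position 13: 100111111111000 → 100111111111100

100111111111100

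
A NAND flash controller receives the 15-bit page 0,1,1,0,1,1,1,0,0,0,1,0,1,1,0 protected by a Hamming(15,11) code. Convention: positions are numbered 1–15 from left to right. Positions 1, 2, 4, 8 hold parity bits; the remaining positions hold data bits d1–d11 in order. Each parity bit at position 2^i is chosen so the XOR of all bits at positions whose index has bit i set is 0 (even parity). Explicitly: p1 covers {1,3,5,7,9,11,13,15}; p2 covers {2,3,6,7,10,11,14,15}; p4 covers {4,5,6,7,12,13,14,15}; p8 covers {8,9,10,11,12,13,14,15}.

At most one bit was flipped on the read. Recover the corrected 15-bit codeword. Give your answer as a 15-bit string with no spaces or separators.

011011100010010

s1 (pos 1,3,5,7,9,11,13,15): 0⊕1⊕1⊕1⊕0⊕1⊕1⊕0 = 1
s2 (pos 2,3,6,7,10,11,14,15): 1⊕1⊕1⊕1⊕0⊕1⊕1⊕0 = 0
s4 (pos 4,5,6,7,12,13,14,15): 0⊕1⊕1⊕1⊕0⊕1⊕1⊕0 = 1
s8 (pos 8,9,10,11,12,13,14,15): 0⊕0⊕0⊕1⊕0⊕1⊕1⊕0 = 1
Syndrome s8…s1 = 1101 → error at position 13.
Flip position 13: 011011100010110 → 011011100010010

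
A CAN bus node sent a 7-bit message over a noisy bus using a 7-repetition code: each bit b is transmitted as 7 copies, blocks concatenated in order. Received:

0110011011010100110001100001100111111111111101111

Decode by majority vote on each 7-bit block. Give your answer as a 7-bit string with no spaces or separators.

1100111

Block 1 (0110011): 4 ones → 1
Block 2 (0110101): 4 ones → 1
Block 3 (0011000): 2 ones → 0
Block 4 (1100001): 3 ones → 0
Block 5 (1001111): 5 ones → 1
Block 6 (1111111): 7 ones → 1
Block 7 (1101111): 6 ones → 1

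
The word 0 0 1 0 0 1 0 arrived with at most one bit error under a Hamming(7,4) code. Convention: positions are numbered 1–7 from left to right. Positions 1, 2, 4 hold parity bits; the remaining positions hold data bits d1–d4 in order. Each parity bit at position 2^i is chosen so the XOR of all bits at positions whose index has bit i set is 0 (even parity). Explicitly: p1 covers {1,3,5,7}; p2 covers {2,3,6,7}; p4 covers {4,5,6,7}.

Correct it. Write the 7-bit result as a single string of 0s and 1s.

s1 (pos 1,3,5,7): 0⊕1⊕0⊕0 = 1
s2 (pos 2,3,6,7): 0⊕1⊕1⊕0 = 0
s4 (pos 4,5,6,7): 0⊕0⊕1⊕0 = 1
Syndrome s4…s1 = 101 → error at position 5.
Flip position 5: 0010010 → 0010110

0010110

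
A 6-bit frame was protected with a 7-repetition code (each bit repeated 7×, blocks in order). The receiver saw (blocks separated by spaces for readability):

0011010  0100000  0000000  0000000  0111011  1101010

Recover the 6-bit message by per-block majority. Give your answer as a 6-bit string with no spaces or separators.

Block 1 (0011010): 3 ones → 0
Block 2 (0100000): 1 one → 0
Block 3 (0000000): 0 ones → 0
Block 4 (0000000): 0 ones → 0
Block 5 (0111011): 5 ones → 1
Block 6 (1101010): 4 ones → 1

000011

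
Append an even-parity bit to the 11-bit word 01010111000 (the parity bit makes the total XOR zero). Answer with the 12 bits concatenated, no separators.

010101110001

XOR of the 11 data bits: 0⊕1⊕0⊕1⊕0⊕1⊕1⊕1⊕0⊕0⊕0 = 1
Parity bit = 1 (so all 12 bits XOR to 0).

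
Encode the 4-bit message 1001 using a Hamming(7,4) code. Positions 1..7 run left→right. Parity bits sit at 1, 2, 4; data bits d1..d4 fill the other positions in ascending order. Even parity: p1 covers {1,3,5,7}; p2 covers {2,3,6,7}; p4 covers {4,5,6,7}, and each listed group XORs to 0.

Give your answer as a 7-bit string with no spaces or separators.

Place data at non-parity positions: p1 p2 1 p4 0 0 1
p1 (pos 1,3,5,7): XOR of data positions = 1⊕0⊕1 = 0
p2 (pos 2,3,6,7): XOR of data positions = 1⊕0⊕1 = 0
p4 (pos 4,5,6,7): XOR of data positions = 0⊕0⊕1 = 1
Codeword: 0011001

0011001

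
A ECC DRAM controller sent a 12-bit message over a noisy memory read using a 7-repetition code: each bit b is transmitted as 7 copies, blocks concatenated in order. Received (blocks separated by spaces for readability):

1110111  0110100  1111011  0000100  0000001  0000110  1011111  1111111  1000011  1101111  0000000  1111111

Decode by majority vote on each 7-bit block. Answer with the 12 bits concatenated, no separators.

101000110101

Block 1 (1110111): 6 ones → 1
Block 2 (0110100): 3 ones → 0
Block 3 (1111011): 6 ones → 1
Block 4 (0000100): 1 one → 0
Block 5 (0000001): 1 one → 0
Block 6 (0000110): 2 ones → 0
Block 7 (1011111): 6 ones → 1
Block 8 (1111111): 7 ones → 1
Block 9 (1000011): 3 ones → 0
Block 10 (1101111): 6 ones → 1
Block 11 (0000000): 0 ones → 0
Block 12 (1111111): 7 ones → 1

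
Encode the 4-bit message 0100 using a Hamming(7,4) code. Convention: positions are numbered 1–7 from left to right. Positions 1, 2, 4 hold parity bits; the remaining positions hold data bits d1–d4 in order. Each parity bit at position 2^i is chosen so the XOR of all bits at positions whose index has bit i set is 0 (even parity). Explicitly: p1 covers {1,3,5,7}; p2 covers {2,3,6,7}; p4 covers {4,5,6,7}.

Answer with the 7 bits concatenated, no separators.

Place data at non-parity positions: p1 p2 0 p4 1 0 0
p1 (pos 1,3,5,7): XOR of data positions = 0⊕1⊕0 = 1
p2 (pos 2,3,6,7): XOR of data positions = 0⊕0⊕0 = 0
p4 (pos 4,5,6,7): XOR of data positions = 1⊕0⊕0 = 1
Codeword: 1001100

1001100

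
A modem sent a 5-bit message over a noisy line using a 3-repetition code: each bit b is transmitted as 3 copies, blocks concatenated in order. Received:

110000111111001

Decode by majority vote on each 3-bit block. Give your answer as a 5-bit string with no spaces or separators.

10110

Block 1 (110): 2 ones → 1
Block 2 (000): 0 ones → 0
Block 3 (111): 3 ones → 1
Block 4 (111): 3 ones → 1
Block 5 (001): 1 one → 0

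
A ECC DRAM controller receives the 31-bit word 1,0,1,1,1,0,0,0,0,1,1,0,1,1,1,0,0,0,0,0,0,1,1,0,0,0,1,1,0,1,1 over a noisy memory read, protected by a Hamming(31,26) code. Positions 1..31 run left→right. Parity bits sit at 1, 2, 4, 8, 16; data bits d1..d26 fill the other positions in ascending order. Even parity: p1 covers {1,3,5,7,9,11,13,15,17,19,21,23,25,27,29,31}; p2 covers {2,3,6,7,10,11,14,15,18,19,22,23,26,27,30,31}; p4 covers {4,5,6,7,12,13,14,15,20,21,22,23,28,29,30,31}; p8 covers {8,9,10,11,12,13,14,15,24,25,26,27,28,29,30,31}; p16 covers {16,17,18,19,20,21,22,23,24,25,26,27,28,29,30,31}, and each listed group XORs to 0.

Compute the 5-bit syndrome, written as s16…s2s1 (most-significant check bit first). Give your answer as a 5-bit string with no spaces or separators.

01001

s1 (pos 1,3,5,7,9,11,13,15,17,19,21,23,25,27,29,31): 1⊕1⊕1⊕0⊕0⊕1⊕1⊕1⊕0⊕0⊕0⊕1⊕0⊕1⊕0⊕1 = 1
s2 (pos 2,3,6,7,10,11,14,15,18,19,22,23,26,27,30,31): 0⊕1⊕0⊕0⊕1⊕1⊕1⊕1⊕0⊕0⊕1⊕1⊕0⊕1⊕1⊕1 = 0
s4 (pos 4,5,6,7,12,13,14,15,20,21,22,23,28,29,30,31): 1⊕1⊕0⊕0⊕0⊕1⊕1⊕1⊕0⊕0⊕1⊕1⊕1⊕0⊕1⊕1 = 0
s8 (pos 8,9,10,11,12,13,14,15,24,25,26,27,28,29,30,31): 0⊕0⊕1⊕1⊕0⊕1⊕1⊕1⊕0⊕0⊕0⊕1⊕1⊕0⊕1⊕1 = 1
s16 (pos 16,17,18,19,20,21,22,23,24,25,26,27,28,29,30,31): 0⊕0⊕0⊕0⊕0⊕0⊕1⊕1⊕0⊕0⊕0⊕1⊕1⊕0⊕1⊕1 = 0
Syndrome s16…s1 = 01001 → error at position 9.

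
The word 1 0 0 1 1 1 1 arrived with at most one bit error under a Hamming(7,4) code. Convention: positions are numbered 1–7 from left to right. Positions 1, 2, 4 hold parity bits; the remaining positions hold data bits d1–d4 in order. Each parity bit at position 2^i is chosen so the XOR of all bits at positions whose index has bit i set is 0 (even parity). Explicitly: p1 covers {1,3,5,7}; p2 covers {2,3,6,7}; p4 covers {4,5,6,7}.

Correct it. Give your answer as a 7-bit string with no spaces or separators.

s1 (pos 1,3,5,7): 1⊕0⊕1⊕1 = 1
s2 (pos 2,3,6,7): 0⊕0⊕1⊕1 = 0
s4 (pos 4,5,6,7): 1⊕1⊕1⊕1 = 0
Syndrome s4…s1 = 001 → error at position 1.
Flip position 1: 1001111 → 0001111

0001111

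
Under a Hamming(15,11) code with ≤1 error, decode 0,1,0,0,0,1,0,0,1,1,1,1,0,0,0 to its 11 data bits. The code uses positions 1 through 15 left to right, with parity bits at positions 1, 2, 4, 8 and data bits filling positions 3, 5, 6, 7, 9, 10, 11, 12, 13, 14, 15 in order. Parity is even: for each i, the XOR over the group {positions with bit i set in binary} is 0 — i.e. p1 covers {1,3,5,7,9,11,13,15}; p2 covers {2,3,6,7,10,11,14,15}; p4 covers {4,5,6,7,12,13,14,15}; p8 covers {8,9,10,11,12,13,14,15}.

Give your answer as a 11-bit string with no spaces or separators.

00101111000

s1 (pos 1,3,5,7,9,11,13,15): 0⊕0⊕0⊕0⊕1⊕1⊕0⊕0 = 0
s2 (pos 2,3,6,7,10,11,14,15): 1⊕0⊕1⊕0⊕1⊕1⊕0⊕0 = 0
s4 (pos 4,5,6,7,12,13,14,15): 0⊕0⊕1⊕0⊕1⊕0⊕0⊕0 = 0
s8 (pos 8,9,10,11,12,13,14,15): 0⊕1⊕1⊕1⊕1⊕0⊕0⊕0 = 0
Syndrome s8…s1 = 0000 → no error.
Read data bits from positions 3,5,6,7,9,10,11,12,13,14,15: 00101111000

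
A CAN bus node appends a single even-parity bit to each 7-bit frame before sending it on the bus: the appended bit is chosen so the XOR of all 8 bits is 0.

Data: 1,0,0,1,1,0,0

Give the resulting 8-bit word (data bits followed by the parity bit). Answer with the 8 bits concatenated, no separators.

10011001

XOR of the 7 data bits: 1⊕0⊕0⊕1⊕1⊕0⊕0 = 1
Parity bit = 1 (so all 8 bits XOR to 0).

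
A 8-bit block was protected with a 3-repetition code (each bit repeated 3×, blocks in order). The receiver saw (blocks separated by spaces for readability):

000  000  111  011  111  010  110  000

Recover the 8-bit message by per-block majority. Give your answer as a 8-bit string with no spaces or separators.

00111010

Block 1 (000): 0 ones → 0
Block 2 (000): 0 ones → 0
Block 3 (111): 3 ones → 1
Block 4 (011): 2 ones → 1
Block 5 (111): 3 ones → 1
Block 6 (010): 1 one → 0
Block 7 (110): 2 ones → 1
Block 8 (000): 0 ones → 0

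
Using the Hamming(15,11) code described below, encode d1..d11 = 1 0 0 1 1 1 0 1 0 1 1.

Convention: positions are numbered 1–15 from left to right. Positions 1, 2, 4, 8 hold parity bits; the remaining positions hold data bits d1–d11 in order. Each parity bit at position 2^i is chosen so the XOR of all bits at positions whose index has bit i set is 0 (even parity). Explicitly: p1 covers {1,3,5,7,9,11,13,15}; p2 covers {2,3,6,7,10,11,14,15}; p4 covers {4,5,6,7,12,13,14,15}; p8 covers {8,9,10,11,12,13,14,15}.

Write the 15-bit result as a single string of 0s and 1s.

Place data at non-parity positions: p1 p2 1 p4 0 0 1 p8 1 1 0 1 0 1 1
p1 (pos 1,3,5,7,9,11,13,15): XOR of data positions = 1⊕0⊕1⊕1⊕0⊕0⊕1 = 0
p2 (pos 2,3,6,7,10,11,14,15): XOR of data positions = 1⊕0⊕1⊕1⊕0⊕1⊕1 = 1
p4 (pos 4,5,6,7,12,13,14,15): XOR of data positions = 0⊕0⊕1⊕1⊕0⊕1⊕1 = 0
p8 (pos 8,9,10,11,12,13,14,15): XOR of data positions = 1⊕1⊕0⊕1⊕0⊕1⊕1 = 1
Codeword: 011000111101011

011000111101011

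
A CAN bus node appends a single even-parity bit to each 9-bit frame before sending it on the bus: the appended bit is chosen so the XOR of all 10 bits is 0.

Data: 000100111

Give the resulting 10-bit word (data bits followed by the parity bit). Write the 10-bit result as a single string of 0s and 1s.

0001001110

XOR of the 9 data bits: 0⊕0⊕0⊕1⊕0⊕0⊕1⊕1⊕1 = 0
Parity bit = 0 (so all 10 bits XOR to 0).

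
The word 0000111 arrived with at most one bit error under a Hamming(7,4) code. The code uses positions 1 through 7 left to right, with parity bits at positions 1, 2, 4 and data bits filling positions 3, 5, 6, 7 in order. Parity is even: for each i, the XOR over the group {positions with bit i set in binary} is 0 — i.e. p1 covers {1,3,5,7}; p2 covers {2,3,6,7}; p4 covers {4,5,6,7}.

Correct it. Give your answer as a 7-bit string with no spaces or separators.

0001111

s1 (pos 1,3,5,7): 0⊕0⊕1⊕1 = 0
s2 (pos 2,3,6,7): 0⊕0⊕1⊕1 = 0
s4 (pos 4,5,6,7): 0⊕1⊕1⊕1 = 1
Syndrome s4…s1 = 100 → error at position 4.
Flip position 4: 0000111 → 0001111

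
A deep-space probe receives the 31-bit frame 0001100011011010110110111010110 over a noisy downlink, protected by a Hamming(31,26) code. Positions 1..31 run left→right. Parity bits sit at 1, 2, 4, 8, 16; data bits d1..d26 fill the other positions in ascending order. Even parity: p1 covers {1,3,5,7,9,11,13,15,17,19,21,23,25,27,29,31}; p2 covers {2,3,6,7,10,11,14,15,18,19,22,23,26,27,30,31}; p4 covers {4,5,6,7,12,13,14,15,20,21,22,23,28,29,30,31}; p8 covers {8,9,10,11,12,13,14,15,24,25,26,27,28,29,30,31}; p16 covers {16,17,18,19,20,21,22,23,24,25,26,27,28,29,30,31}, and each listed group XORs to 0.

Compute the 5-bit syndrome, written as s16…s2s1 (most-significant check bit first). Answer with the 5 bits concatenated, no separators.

s1 (pos 1,3,5,7,9,11,13,15,17,19,21,23,25,27,29,31): 0⊕0⊕1⊕0⊕1⊕0⊕1⊕1⊕1⊕0⊕1⊕1⊕1⊕1⊕1⊕0 = 0
s2 (pos 2,3,6,7,10,11,14,15,18,19,22,23,26,27,30,31): 0⊕0⊕0⊕0⊕1⊕0⊕0⊕1⊕1⊕0⊕0⊕1⊕0⊕1⊕1⊕0 = 0
s4 (pos 4,5,6,7,12,13,14,15,20,21,22,23,28,29,30,31): 1⊕1⊕0⊕0⊕1⊕1⊕0⊕1⊕1⊕1⊕0⊕1⊕0⊕1⊕1⊕0 = 0
s8 (pos 8,9,10,11,12,13,14,15,24,25,26,27,28,29,30,31): 0⊕1⊕1⊕0⊕1⊕1⊕0⊕1⊕1⊕1⊕0⊕1⊕0⊕1⊕1⊕0 = 0
s16 (pos 16,17,18,19,20,21,22,23,24,25,26,27,28,29,30,31): 0⊕1⊕1⊕0⊕1⊕1⊕0⊕1⊕1⊕1⊕0⊕1⊕0⊕1⊕1⊕0 = 0
Syndrome s16…s1 = 00000 → no error.

00000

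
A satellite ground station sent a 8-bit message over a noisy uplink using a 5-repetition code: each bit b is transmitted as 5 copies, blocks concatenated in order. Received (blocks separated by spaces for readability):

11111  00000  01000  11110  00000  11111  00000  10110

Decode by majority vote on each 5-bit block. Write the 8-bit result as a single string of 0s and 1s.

10010101

Block 1 (11111): 5 ones → 1
Block 2 (00000): 0 ones → 0
Block 3 (01000): 1 one → 0
Block 4 (11110): 4 ones → 1
Block 5 (00000): 0 ones → 0
Block 6 (11111): 5 ones → 1
Block 7 (00000): 0 ones → 0
Block 8 (10110): 3 ones → 1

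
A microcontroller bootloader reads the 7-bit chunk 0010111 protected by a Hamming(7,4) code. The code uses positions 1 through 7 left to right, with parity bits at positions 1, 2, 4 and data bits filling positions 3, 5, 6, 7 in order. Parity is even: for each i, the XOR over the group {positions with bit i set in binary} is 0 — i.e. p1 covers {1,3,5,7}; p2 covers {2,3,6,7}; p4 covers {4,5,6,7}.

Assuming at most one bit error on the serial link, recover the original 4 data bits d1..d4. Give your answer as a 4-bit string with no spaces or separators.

1110

s1 (pos 1,3,5,7): 0⊕1⊕1⊕1 = 1
s2 (pos 2,3,6,7): 0⊕1⊕1⊕1 = 1
s4 (pos 4,5,6,7): 0⊕1⊕1⊕1 = 1
Syndrome s4…s1 = 111 → error at position 7.
Flip position 7: 0010111 → 0010110
Read data bits from positions 3,5,6,7: 1110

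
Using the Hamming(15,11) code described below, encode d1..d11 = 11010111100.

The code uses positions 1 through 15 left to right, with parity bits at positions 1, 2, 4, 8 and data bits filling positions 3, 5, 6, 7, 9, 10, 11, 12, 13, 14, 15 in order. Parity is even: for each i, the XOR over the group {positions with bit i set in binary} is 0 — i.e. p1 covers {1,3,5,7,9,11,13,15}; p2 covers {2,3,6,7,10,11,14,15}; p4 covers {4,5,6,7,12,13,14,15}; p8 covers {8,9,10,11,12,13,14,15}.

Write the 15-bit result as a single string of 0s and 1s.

Place data at non-parity positions: p1 p2 1 p4 1 0 1 p8 0 1 1 1 1 0 0
p1 (pos 1,3,5,7,9,11,13,15): XOR of data positions = 1⊕1⊕1⊕0⊕1⊕1⊕0 = 1
p2 (pos 2,3,6,7,10,11,14,15): XOR of data positions = 1⊕0⊕1⊕1⊕1⊕0⊕0 = 0
p4 (pos 4,5,6,7,12,13,14,15): XOR of data positions = 1⊕0⊕1⊕1⊕1⊕0⊕0 = 0
p8 (pos 8,9,10,11,12,13,14,15): XOR of data positions = 0⊕1⊕1⊕1⊕1⊕0⊕0 = 0
Codeword: 101010100111100

101010100111100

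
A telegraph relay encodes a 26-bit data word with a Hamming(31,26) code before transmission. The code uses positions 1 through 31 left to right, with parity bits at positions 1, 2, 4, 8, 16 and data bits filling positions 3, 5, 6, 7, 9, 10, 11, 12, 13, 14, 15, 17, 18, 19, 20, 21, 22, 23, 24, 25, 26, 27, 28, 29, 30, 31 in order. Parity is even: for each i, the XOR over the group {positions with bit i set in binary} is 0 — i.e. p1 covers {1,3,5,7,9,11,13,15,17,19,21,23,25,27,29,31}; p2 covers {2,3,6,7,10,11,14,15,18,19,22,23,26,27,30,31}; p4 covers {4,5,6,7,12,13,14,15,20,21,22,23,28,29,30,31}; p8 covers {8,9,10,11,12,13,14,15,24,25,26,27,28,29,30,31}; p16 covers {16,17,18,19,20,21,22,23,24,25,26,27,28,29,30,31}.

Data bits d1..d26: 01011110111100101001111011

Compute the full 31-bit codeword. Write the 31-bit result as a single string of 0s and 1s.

0000101011101111100101001111011

Place data at non-parity positions: p1 p2 0 p4 1 0 1 p8 1 1 1 0 1 1 1 p16 1 0 0 1 0 1 0 0 1 1 1 1 0 1 1
p1 (pos 1,3,5,7,9,11,13,15,17,19,21,23,25,27,29,31): XOR of data positions = 0⊕1⊕1⊕1⊕1⊕1⊕1⊕1⊕0⊕0⊕0⊕1⊕1⊕0⊕1 = 0
p2 (pos 2,3,6,7,10,11,14,15,18,19,22,23,26,27,30,31): XOR of data positions = 0⊕0⊕1⊕1⊕1⊕1⊕1⊕0⊕0⊕1⊕0⊕1⊕1⊕1⊕1 = 0
p4 (pos 4,5,6,7,12,13,14,15,20,21,22,23,28,29,30,31): XOR of data positions = 1⊕0⊕1⊕0⊕1⊕1⊕1⊕1⊕0⊕1⊕0⊕1⊕0⊕1⊕1 = 0
p8 (pos 8,9,10,11,12,13,14,15,24,25,26,27,28,29,30,31): XOR of data positions = 1⊕1⊕1⊕0⊕1⊕1⊕1⊕0⊕1⊕1⊕1⊕1⊕0⊕1⊕1 = 0
p16 (pos 16,17,18,19,20,21,22,23,24,25,26,27,28,29,30,31): XOR of data positions = 1⊕0⊕0⊕1⊕0⊕1⊕0⊕0⊕1⊕1⊕1⊕1⊕0⊕1⊕1 = 1
Codeword: 0000101011101111100101001111011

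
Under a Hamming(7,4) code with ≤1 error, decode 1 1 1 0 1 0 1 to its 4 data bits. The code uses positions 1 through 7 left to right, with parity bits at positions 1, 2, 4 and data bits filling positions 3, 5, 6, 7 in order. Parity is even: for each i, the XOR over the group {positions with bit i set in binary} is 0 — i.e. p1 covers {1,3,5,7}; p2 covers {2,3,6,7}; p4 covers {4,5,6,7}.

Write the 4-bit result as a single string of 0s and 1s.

1101

s1 (pos 1,3,5,7): 1⊕1⊕1⊕1 = 0
s2 (pos 2,3,6,7): 1⊕1⊕0⊕1 = 1
s4 (pos 4,5,6,7): 0⊕1⊕0⊕1 = 0
Syndrome s4…s1 = 010 → error at position 2.
Flip position 2: 1110101 → 1010101
Read data bits from positions 3,5,6,7: 1101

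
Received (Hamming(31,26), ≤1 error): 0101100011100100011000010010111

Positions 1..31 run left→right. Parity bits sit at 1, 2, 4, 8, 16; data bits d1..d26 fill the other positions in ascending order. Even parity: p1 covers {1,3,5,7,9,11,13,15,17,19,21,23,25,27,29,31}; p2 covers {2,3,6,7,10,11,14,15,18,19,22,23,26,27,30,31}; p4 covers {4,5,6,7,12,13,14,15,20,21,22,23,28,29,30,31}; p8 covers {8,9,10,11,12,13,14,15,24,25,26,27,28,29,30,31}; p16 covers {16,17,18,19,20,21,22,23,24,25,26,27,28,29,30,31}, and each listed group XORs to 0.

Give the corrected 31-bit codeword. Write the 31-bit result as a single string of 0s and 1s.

0101100011100100011000010000111

s1 (pos 1,3,5,7,9,11,13,15,17,19,21,23,25,27,29,31): 0⊕0⊕1⊕0⊕1⊕1⊕0⊕0⊕0⊕1⊕0⊕0⊕0⊕1⊕1⊕1 = 1
s2 (pos 2,3,6,7,10,11,14,15,18,19,22,23,26,27,30,31): 1⊕0⊕0⊕0⊕1⊕1⊕1⊕0⊕1⊕1⊕0⊕0⊕0⊕1⊕1⊕1 = 1
s4 (pos 4,5,6,7,12,13,14,15,20,21,22,23,28,29,30,31): 1⊕1⊕0⊕0⊕0⊕0⊕1⊕0⊕0⊕0⊕0⊕0⊕0⊕1⊕1⊕1 = 0
s8 (pos 8,9,10,11,12,13,14,15,24,25,26,27,28,29,30,31): 0⊕1⊕1⊕1⊕0⊕0⊕1⊕0⊕1⊕0⊕0⊕1⊕0⊕1⊕1⊕1 = 1
s16 (pos 16,17,18,19,20,21,22,23,24,25,26,27,28,29,30,31): 0⊕0⊕1⊕1⊕0⊕0⊕0⊕0⊕1⊕0⊕0⊕1⊕0⊕1⊕1⊕1 = 1
Syndrome s16…s1 = 11011 → error at position 27.
Flip position 27: 0101100011100100011000010010111 → 0101100011100100011000010000111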